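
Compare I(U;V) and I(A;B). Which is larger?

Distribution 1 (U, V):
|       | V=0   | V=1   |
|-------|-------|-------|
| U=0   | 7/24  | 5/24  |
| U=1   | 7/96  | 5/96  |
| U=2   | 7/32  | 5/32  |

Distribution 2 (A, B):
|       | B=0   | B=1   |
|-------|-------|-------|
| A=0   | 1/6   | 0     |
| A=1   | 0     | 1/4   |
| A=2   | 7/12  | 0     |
Distribution 1 (U, V):
Marginal P(U) (row sums):
  P(U=0) = 7/24 + 5/24 = 1/2
  P(U=1) = 7/96 + 5/96 = 1/8
  P(U=2) = 7/32 + 5/32 = 3/8
Marginal P(V) (column sums):
  P(V=0) = 7/24 + 7/96 + 7/32 = 7/12
  P(V=1) = 5/24 + 5/96 + 5/32 = 5/12

H(U) = -[(1/2)·log₂(1/2) + (1/8)·log₂(1/8) + (3/8)·log₂(3/8)]
  = 0.5000 + 0.3750 + 0.5306
  = 1.4056 bits
H(V) = -[(7/12)·log₂(7/12) + (5/12)·log₂(5/12)]
  = 0.4536 + 0.5263
  = 0.9799 bits
H(U,V) = -[(7/24)·log₂(7/24) + (5/24)·log₂(5/24) + (7/96)·log₂(7/96) + (5/96)·log₂(5/96) + (7/32)·log₂(7/32) + (5/32)·log₂(5/32)]
  = 0.5185 + 0.4715 + 0.2755 + 0.2220 + 0.4796 + 0.4184
  = 2.3855 bits

I(U;V) = H(U) + H(V) - H(U,V)
  = 1.4056 + 0.9799 - 2.3855
  = 0.0000 bits

Distribution 2 (A, B):
Marginal P(A) (row sums):
  P(A=0) = 1/6 + 0 = 1/6
  P(A=1) = 0 + 1/4 = 1/4
  P(A=2) = 7/12 + 0 = 7/12
Marginal P(B) (column sums):
  P(B=0) = 1/6 + 0 + 7/12 = 3/4
  P(B=1) = 0 + 1/4 + 0 = 1/4

H(A) = -[(1/6)·log₂(1/6) + (1/4)·log₂(1/4) + (7/12)·log₂(7/12)]
  = 0.4308 + 0.5000 + 0.4536
  = 1.3844 bits
H(B) = -[(3/4)·log₂(3/4) + (1/4)·log₂(1/4)]
  = 0.3113 + 0.5000
  = 0.8113 bits
H(A,B) = -[(1/6)·log₂(1/6) + (1/4)·log₂(1/4) + (7/12)·log₂(7/12)]
  = 0.4308 + 0.5000 + 0.4536
  = 1.3844 bits

I(A;B) = H(A) + H(B) - H(A,B)
  = 1.3844 + 0.8113 - 1.3844
  = 0.8113 bits

I(A;B) = 0.8113 bits > I(U;V) = 0.0000 bits, so (A, B) has the higher mutual information (stronger dependence).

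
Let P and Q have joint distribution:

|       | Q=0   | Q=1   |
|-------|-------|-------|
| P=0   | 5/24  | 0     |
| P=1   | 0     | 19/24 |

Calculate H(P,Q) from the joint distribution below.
H(P,Q) = -Σ P(P,Q) log₂ P(P,Q), summed over the non-zero cells:
H(P,Q) = -[(5/24)·log₂(5/24) + (19/24)·log₂(19/24)]
  = 0.4715 + 0.2668
  = 0.7383 bits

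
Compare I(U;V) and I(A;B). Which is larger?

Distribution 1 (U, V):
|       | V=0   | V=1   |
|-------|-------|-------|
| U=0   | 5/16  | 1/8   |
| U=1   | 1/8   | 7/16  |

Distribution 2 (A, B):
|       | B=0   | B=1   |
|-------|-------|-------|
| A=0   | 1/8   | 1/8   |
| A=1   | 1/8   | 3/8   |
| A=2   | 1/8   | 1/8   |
Distribution 1 (U, V):
Marginal P(U) (row sums):
  P(U=0) = 5/16 + 1/8 = 7/16
  P(U=1) = 1/8 + 7/16 = 9/16
Marginal P(V) (column sums):
  P(V=0) = 5/16 + 1/8 = 7/16
  P(V=1) = 1/8 + 7/16 = 9/16

H(U) = -[(7/16)·log₂(7/16) + (9/16)·log₂(9/16)]
  = 0.5218 + 0.4669
  = 0.9887 bits
H(V) = -[(7/16)·log₂(7/16) + (9/16)·log₂(9/16)]
  = 0.5218 + 0.4669
  = 0.9887 bits
H(U,V) = -[(5/16)·log₂(5/16) + (1/8)·log₂(1/8) + (1/8)·log₂(1/8) + (7/16)·log₂(7/16)]
  = 0.5244 + 0.3750 + 0.3750 + 0.5218
  = 1.7962 bits

I(U;V) = H(U) + H(V) - H(U,V)
  = 0.9887 + 0.9887 - 1.7962
  = 0.1812 bits

Distribution 2 (A, B):
Marginal P(A) (row sums):
  P(A=0) = 1/8 + 1/8 = 1/4
  P(A=1) = 1/8 + 3/8 = 1/2
  P(A=2) = 1/8 + 1/8 = 1/4
Marginal P(B) (column sums):
  P(B=0) = 1/8 + 1/8 + 1/8 = 3/8
  P(B=1) = 1/8 + 3/8 + 1/8 = 5/8

H(A) = -[(1/4)·log₂(1/4) + (1/2)·log₂(1/2) + (1/4)·log₂(1/4)]
  = 0.5000 + 0.5000 + 0.5000
  = 1.5000 bits
H(B) = -[(3/8)·log₂(3/8) + (5/8)·log₂(5/8)]
  = 0.5306 + 0.4238
  = 0.9544 bits
H(A,B) = -[(1/8)·log₂(1/8) + (1/8)·log₂(1/8) + (1/8)·log₂(1/8) + (3/8)·log₂(3/8) + (1/8)·log₂(1/8) + (1/8)·log₂(1/8)]
  = 0.3750 + 0.3750 + 0.3750 + 0.5306 + 0.3750 + 0.3750
  = 2.4056 bits

I(A;B) = H(A) + H(B) - H(A,B)
  = 1.5000 + 0.9544 - 2.4056
  = 0.0488 bits

I(U;V) = 0.1812 bits > I(A;B) = 0.0488 bits, so (U, V) has the higher mutual information (stronger dependence).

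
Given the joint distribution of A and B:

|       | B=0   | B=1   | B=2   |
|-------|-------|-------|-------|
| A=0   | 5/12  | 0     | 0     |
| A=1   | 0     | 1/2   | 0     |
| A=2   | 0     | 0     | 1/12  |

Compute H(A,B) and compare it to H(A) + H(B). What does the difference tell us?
Marginal P(A) (row sums):
  P(A=0) = 5/12 + 0 + 0 = 5/12
  P(A=1) = 0 + 1/2 + 0 = 1/2
  P(A=2) = 0 + 0 + 1/12 = 1/12
Marginal P(B) (column sums):
  P(B=0) = 5/12 + 0 + 0 = 5/12
  P(B=1) = 0 + 1/2 + 0 = 1/2
  P(B=2) = 0 + 0 + 1/12 = 1/12

H(A,B) = -[(5/12)·log₂(5/12) + (1/2)·log₂(1/2) + (1/12)·log₂(1/12)]
  = 0.5263 + 0.5000 + 0.2987
  = 1.3250 bits
H(A) = -[(5/12)·log₂(5/12) + (1/2)·log₂(1/2) + (1/12)·log₂(1/12)]
  = 0.5263 + 0.5000 + 0.2987
  = 1.3250 bits
H(B) = -[(5/12)·log₂(5/12) + (1/2)·log₂(1/2) + (1/12)·log₂(1/12)]
  = 0.5263 + 0.5000 + 0.2987
  = 1.3250 bits

H(A) + H(B) = 1.3250 + 1.3250 = 2.6500 bits
Difference: H(A) + H(B) - H(A,B) = 2.6500 - 1.3250 = 1.3250 bits = I(A;B)

The difference is the mutual information; it is positive here, so A and B are dependent (knowing one reduces uncertainty about the other by 1.3250 bits).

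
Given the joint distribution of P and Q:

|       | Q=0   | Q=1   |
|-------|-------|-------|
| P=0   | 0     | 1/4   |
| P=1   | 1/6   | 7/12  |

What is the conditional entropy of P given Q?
Marginal P(Q) (column sums):
  P(Q=0) = 0 + 1/6 = 1/6
  P(Q=1) = 1/4 + 7/12 = 5/6

H(P|Q) = -Σ P(P,Q)·log₂ P(P|Q), where P(P|Q) = P(P,Q) / P(Q)
  (cells with P(P,Q) = 0 contribute 0)
  (P=0,Q=1): P(P|Q) = (1/4)/(5/6) = 3/10;  -(1/4)·log₂(3/10) = 0.4342
  (P=1,Q=0): P(P|Q) = (1/6)/(1/6) = 1;  -(1/6)·log₂(1) = 0.0000
  (P=1,Q=1): P(P|Q) = (7/12)/(5/6) = 7/10;  -(7/12)·log₂(7/10) = 0.3002
H(P|Q) = 0.4342 + 0.0000 + 0.3002
  = 0.7344 bits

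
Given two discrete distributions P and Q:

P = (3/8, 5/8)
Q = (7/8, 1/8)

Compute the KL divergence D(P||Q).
D(P||Q) = Σ P(i) log₂(P(i)/Q(i))
  i=0: (3/8) × log₂((3/8)/(7/8)) = (3/8) × log₂(3/7) = -0.4584
  i=1: (5/8) × log₂((5/8)/(1/8)) = (5/8) × log₂(5) = 1.4512
D(P||Q) = -0.4584 + 1.4512
  = 0.9928 bits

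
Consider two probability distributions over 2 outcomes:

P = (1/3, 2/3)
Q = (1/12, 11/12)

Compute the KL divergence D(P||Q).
D(P||Q) = Σ P(i) log₂(P(i)/Q(i))
  i=0: (1/3) × log₂((1/3)/(1/12)) = (1/3) × log₂(4) = 0.6667
  i=1: (2/3) × log₂((2/3)/(11/12)) = (2/3) × log₂(8/11) = -0.3063
D(P||Q) = 0.6667 - 0.3063
  = 0.3604 bits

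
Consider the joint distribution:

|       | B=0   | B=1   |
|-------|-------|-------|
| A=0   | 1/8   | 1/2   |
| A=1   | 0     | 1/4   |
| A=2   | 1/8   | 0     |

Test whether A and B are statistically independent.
Marginal P(A) (row sums):
  P(A=0) = 1/8 + 1/2 = 5/8
  P(A=1) = 0 + 1/4 = 1/4
  P(A=2) = 1/8 + 0 = 1/8
Marginal P(B) (column sums):
  P(B=0) = 1/8 + 0 + 1/8 = 1/4
  P(B=1) = 1/2 + 1/4 + 0 = 3/4

A and B are independent iff P(A=i,B=j) = P(A=i)·P(B=j) for every cell.
  P(A=0)·P(B=0) = 5/8 × 1/4 = 5/32, but P(A=0,B=0) = 1/8 ✗

No, A and B are not independent. Quantitatively, I(A;B) > 0:

H(A) = -[(5/8)·log₂(5/8) + (1/4)·log₂(1/4) + (1/8)·log₂(1/8)]
  = 0.4238 + 0.5000 + 0.3750
  = 1.2988 bits
H(B) = -[(1/4)·log₂(1/4) + (3/4)·log₂(3/4)]
  = 0.5000 + 0.3113
  = 0.8113 bits
H(A,B) = -[(1/8)·log₂(1/8) + (1/2)·log₂(1/2) + (1/4)·log₂(1/4) + (1/8)·log₂(1/8)]
  = 0.3750 + 0.5000 + 0.5000 + 0.3750
  = 1.7500 bits
I(A;B) = H(A) + H(B) - H(A,B) = 1.2988 + 0.8113 - 1.7500 = 0.3601 bits > 0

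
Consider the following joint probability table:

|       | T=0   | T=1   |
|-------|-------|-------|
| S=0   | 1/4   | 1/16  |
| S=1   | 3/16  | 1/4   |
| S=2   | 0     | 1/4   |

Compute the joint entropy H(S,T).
H(S,T) = -Σ P(S,T) log₂ P(S,T), summed over the non-zero cells:
H(S,T) = -[(1/4)·log₂(1/4) + (1/16)·log₂(1/16) + (3/16)·log₂(3/16) + (1/4)·log₂(1/4) + (1/4)·log₂(1/4)]
  = 0.5000 + 0.2500 + 0.4528 + 0.5000 + 0.5000
  = 2.2028 bits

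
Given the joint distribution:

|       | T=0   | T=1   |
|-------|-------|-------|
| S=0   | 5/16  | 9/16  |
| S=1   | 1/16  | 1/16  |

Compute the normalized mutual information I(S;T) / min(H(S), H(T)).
Marginal P(S) (row sums):
  P(S=0) = 5/16 + 9/16 = 7/8
  P(S=1) = 1/16 + 1/16 = 1/8
Marginal P(T) (column sums):
  P(T=0) = 5/16 + 1/16 = 3/8
  P(T=1) = 9/16 + 1/16 = 5/8

H(S) = -[(7/8)·log₂(7/8) + (1/8)·log₂(1/8)]
  = 0.1686 + 0.3750
  = 0.5436 bits
H(T) = -[(3/8)·log₂(3/8) + (5/8)·log₂(5/8)]
  = 0.5306 + 0.4238
  = 0.9544 bits
H(S,T) = -[(5/16)·log₂(5/16) + (9/16)·log₂(9/16) + (1/16)·log₂(1/16) + (1/16)·log₂(1/16)]
  = 0.5244 + 0.4669 + 0.2500 + 0.2500
  = 1.4913 bits

I(S;T) = H(S) + H(T) - H(S,T)
  = 0.5436 + 0.9544 - 1.4913
  = 0.0067 bits

min(H(S), H(T)) = min(0.5436, 0.9544) = 0.5436 bits
Normalized MI = 0.0067 / 0.5436 = 0.0123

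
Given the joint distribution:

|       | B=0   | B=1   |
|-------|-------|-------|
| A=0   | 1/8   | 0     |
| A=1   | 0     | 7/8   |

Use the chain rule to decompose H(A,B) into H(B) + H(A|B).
By the chain rule: H(A,B) = H(B) + H(A|B)

Marginal P(B) (column sums):
  P(B=0) = 1/8 + 0 = 1/8
  P(B=1) = 0 + 7/8 = 7/8
H(B) = -[(1/8)·log₂(1/8) + (7/8)·log₂(7/8)]
  = 0.3750 + 0.1686
  = 0.5436 bits
H(A|B) = -Σ P(A,B)·log₂ P(A|B), where P(A|B) = P(A,B) / P(B)
  (cells with P(A,B) = 0 contribute 0)
  (A=0,B=0): P(A|B) = (1/8)/(1/8) = 1;  -(1/8)·log₂(1) = 0.0000
  (A=1,B=1): P(A|B) = (7/8)/(7/8) = 1;  -(7/8)·log₂(1) = 0.0000
H(A|B) = 0.0000 + 0.0000
  = 0.0000 bits

H(A,B) = H(B) + H(A|B) = 0.5436 + 0.0000 = 0.5436 bits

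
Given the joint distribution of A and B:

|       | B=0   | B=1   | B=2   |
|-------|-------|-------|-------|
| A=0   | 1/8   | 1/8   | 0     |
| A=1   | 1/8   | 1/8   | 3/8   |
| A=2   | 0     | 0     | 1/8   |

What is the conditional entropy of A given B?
Marginal P(B) (column sums):
  P(B=0) = 1/8 + 1/8 + 0 = 1/4
  P(B=1) = 1/8 + 1/8 + 0 = 1/4
  P(B=2) = 0 + 3/8 + 1/8 = 1/2

H(A|B) = -Σ P(A,B)·log₂ P(A|B), where P(A|B) = P(A,B) / P(B)
  (cells with P(A,B) = 0 contribute 0)
  (A=0,B=0): P(A|B) = (1/8)/(1/4) = 1/2;  -(1/8)·log₂(1/2) = 0.1250
  (A=0,B=1): P(A|B) = (1/8)/(1/4) = 1/2;  -(1/8)·log₂(1/2) = 0.1250
  (A=1,B=0): P(A|B) = (1/8)/(1/4) = 1/2;  -(1/8)·log₂(1/2) = 0.1250
  (A=1,B=1): P(A|B) = (1/8)/(1/4) = 1/2;  -(1/8)·log₂(1/2) = 0.1250
  (A=1,B=2): P(A|B) = (3/8)/(1/2) = 3/4;  -(3/8)·log₂(3/4) = 0.1556
  (A=2,B=2): P(A|B) = (1/8)/(1/2) = 1/4;  -(1/8)·log₂(1/4) = 0.2500
H(A|B) = 0.1250 + 0.1250 + 0.1250 + 0.1250 + 0.1556 + 0.2500
  = 0.9056 bits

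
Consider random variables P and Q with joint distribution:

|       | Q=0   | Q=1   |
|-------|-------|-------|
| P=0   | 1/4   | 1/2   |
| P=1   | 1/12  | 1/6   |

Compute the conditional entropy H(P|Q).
Marginal P(Q) (column sums):
  P(Q=0) = 1/4 + 1/12 = 1/3
  P(Q=1) = 1/2 + 1/6 = 2/3

H(P|Q) = -Σ P(P,Q)·log₂ P(P|Q), where P(P|Q) = P(P,Q) / P(Q)
  (P=0,Q=0): P(P|Q) = (1/4)/(1/3) = 3/4;  -(1/4)·log₂(3/4) = 0.1038
  (P=0,Q=1): P(P|Q) = (1/2)/(2/3) = 3/4;  -(1/2)·log₂(3/4) = 0.2075
  (P=1,Q=0): P(P|Q) = (1/12)/(1/3) = 1/4;  -(1/12)·log₂(1/4) = 0.1667
  (P=1,Q=1): P(P|Q) = (1/6)/(2/3) = 1/4;  -(1/6)·log₂(1/4) = 0.3333
H(P|Q) = 0.1038 + 0.2075 + 0.1667 + 0.3333
  = 0.8113 bits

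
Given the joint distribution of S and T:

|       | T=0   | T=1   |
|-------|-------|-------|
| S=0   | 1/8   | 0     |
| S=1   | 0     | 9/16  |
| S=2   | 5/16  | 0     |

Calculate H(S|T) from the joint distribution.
Marginal P(T) (column sums):
  P(T=0) = 1/8 + 0 + 5/16 = 7/16
  P(T=1) = 0 + 9/16 + 0 = 9/16

H(S|T) = -Σ P(S,T)·log₂ P(S|T), where P(S|T) = P(S,T) / P(T)
  (cells with P(S,T) = 0 contribute 0)
  (S=0,T=0): P(S|T) = (1/8)/(7/16) = 2/7;  -(1/8)·log₂(2/7) = 0.2259
  (S=1,T=1): P(S|T) = (9/16)/(9/16) = 1;  -(9/16)·log₂(1) = 0.0000
  (S=2,T=0): P(S|T) = (5/16)/(7/16) = 5/7;  -(5/16)·log₂(5/7) = 0.1517
H(S|T) = 0.2259 + 0.0000 + 0.1517
  = 0.3776 bits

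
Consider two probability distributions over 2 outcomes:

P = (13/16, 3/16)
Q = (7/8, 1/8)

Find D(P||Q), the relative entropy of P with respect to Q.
D(P||Q) = Σ P(i) log₂(P(i)/Q(i))
  i=0: (13/16) × log₂((13/16)/(7/8)) = (13/16) × log₂(13/14) = -0.0869
  i=1: (3/16) × log₂((3/16)/(1/8)) = (3/16) × log₂(3/2) = 0.1097
D(P||Q) = -0.0869 + 0.1097
  = 0.0228 bits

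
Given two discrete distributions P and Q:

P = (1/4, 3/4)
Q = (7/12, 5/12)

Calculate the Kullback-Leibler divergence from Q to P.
D(P||Q) = Σ P(i) log₂(P(i)/Q(i))
  i=0: (1/4) × log₂((1/4)/(7/12)) = (1/4) × log₂(3/7) = -0.3056
  i=1: (3/4) × log₂((3/4)/(5/12)) = (3/4) × log₂(9/5) = 0.6360
D(P||Q) = -0.3056 + 0.6360
  = 0.3304 bits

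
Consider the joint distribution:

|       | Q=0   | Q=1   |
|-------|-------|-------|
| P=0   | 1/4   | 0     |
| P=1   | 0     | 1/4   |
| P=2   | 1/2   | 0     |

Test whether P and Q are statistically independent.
Marginal P(P) (row sums):
  P(P=0) = 1/4 + 0 = 1/4
  P(P=1) = 0 + 1/4 = 1/4
  P(P=2) = 1/2 + 0 = 1/2
Marginal P(Q) (column sums):
  P(Q=0) = 1/4 + 0 + 1/2 = 3/4
  P(Q=1) = 0 + 1/4 + 0 = 1/4

P and Q are independent iff P(P=i,Q=j) = P(P=i)·P(Q=j) for every cell.
  P(P=0)·P(Q=0) = 1/4 × 3/4 = 3/16, but P(P=0,Q=0) = 1/4 ✗

No, P and Q are not independent. Quantitatively, I(P;Q) > 0:

H(P) = -[(1/4)·log₂(1/4) + (1/4)·log₂(1/4) + (1/2)·log₂(1/2)]
  = 0.5000 + 0.5000 + 0.5000
  = 1.5000 bits
H(Q) = -[(3/4)·log₂(3/4) + (1/4)·log₂(1/4)]
  = 0.3113 + 0.5000
  = 0.8113 bits
H(P,Q) = -[(1/4)·log₂(1/4) + (1/4)·log₂(1/4) + (1/2)·log₂(1/2)]
  = 0.5000 + 0.5000 + 0.5000
  = 1.5000 bits
I(P;Q) = H(P) + H(Q) - H(P,Q) = 1.5000 + 0.8113 - 1.5000 = 0.8113 bits > 0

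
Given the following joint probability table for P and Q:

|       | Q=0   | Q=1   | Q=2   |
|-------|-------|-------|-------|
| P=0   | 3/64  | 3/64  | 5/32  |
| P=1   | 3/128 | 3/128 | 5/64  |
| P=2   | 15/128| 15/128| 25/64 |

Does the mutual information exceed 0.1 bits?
Marginal P(P) (row sums):
  P(P=0) = 3/64 + 3/64 + 5/32 = 1/4
  P(P=1) = 3/128 + 3/128 + 5/64 = 1/8
  P(P=2) = 15/128 + 15/128 + 25/64 = 5/8
Marginal P(Q) (column sums):
  P(Q=0) = 3/64 + 3/128 + 15/128 = 3/16
  P(Q=1) = 3/64 + 3/128 + 15/128 = 3/16
  P(Q=2) = 5/32 + 5/64 + 25/64 = 5/8

H(P) = -[(1/4)·log₂(1/4) + (1/8)·log₂(1/8) + (5/8)·log₂(5/8)]
  = 0.5000 + 0.3750 + 0.4238
  = 1.2988 bits
H(Q) = -[(3/16)·log₂(3/16) + (3/16)·log₂(3/16) + (5/8)·log₂(5/8)]
  = 0.4528 + 0.4528 + 0.4238
  = 1.3294 bits
H(P,Q) = -[(3/64)·log₂(3/64) + (3/64)·log₂(3/64) + (5/32)·log₂(5/32) + (3/128)·log₂(3/128) + (3/128)·log₂(3/128) + (5/64)·log₂(5/64) + (15/128)·log₂(15/128) + (15/128)·log₂(15/128) + (25/64)·log₂(25/64)]
  = 0.2070 + 0.2070 + 0.4184 + 0.1269 + 0.1269 + 0.2873 + 0.3625 + 0.3625 + 0.5297
  = 2.6282 bits

I(P;Q) = H(P) + H(Q) - H(P,Q)
  = 1.2988 + 1.3294 - 2.6282
  = 0.0000 bits

No. I(P;Q) = 0.0000 bits, which is ≤ 0.1 bits.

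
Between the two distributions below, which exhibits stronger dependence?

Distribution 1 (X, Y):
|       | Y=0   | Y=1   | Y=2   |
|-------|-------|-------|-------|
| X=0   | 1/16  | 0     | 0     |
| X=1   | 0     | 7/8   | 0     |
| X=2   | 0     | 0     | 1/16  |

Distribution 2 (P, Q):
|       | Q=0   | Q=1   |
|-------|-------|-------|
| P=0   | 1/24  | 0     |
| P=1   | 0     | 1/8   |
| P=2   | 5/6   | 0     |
Distribution 1 (X, Y):
Marginal P(X) (row sums):
  P(X=0) = 1/16 + 0 + 0 = 1/16
  P(X=1) = 0 + 7/8 + 0 = 7/8
  P(X=2) = 0 + 0 + 1/16 = 1/16
Marginal P(Y) (column sums):
  P(Y=0) = 1/16 + 0 + 0 = 1/16
  P(Y=1) = 0 + 7/8 + 0 = 7/8
  P(Y=2) = 0 + 0 + 1/16 = 1/16

H(X) = -[(1/16)·log₂(1/16) + (7/8)·log₂(7/8) + (1/16)·log₂(1/16)]
  = 0.2500 + 0.1686 + 0.2500
  = 0.6686 bits
H(Y) = -[(1/16)·log₂(1/16) + (7/8)·log₂(7/8) + (1/16)·log₂(1/16)]
  = 0.2500 + 0.1686 + 0.2500
  = 0.6686 bits
H(X,Y) = -[(1/16)·log₂(1/16) + (7/8)·log₂(7/8) + (1/16)·log₂(1/16)]
  = 0.2500 + 0.1686 + 0.2500
  = 0.6686 bits

I(X;Y) = H(X) + H(Y) - H(X,Y)
  = 0.6686 + 0.6686 - 0.6686
  = 0.6686 bits

Distribution 2 (P, Q):
Marginal P(P) (row sums):
  P(P=0) = 1/24 + 0 = 1/24
  P(P=1) = 0 + 1/8 = 1/8
  P(P=2) = 5/6 + 0 = 5/6
Marginal P(Q) (column sums):
  P(Q=0) = 1/24 + 0 + 5/6 = 7/8
  P(Q=1) = 0 + 1/8 + 0 = 1/8

H(P) = -[(1/24)·log₂(1/24) + (1/8)·log₂(1/8) + (5/6)·log₂(5/6)]
  = 0.1910 + 0.3750 + 0.2192
  = 0.7852 bits
H(Q) = -[(7/8)·log₂(7/8) + (1/8)·log₂(1/8)]
  = 0.1686 + 0.3750
  = 0.5436 bits
H(P,Q) = -[(1/24)·log₂(1/24) + (1/8)·log₂(1/8) + (5/6)·log₂(5/6)]
  = 0.1910 + 0.3750 + 0.2192
  = 0.7852 bits

I(P;Q) = H(P) + H(Q) - H(P,Q)
  = 0.7852 + 0.5436 - 0.7852
  = 0.5436 bits

I(X;Y) = 0.6686 bits > I(P;Q) = 0.5436 bits, so (X, Y) has the higher mutual information (stronger dependence).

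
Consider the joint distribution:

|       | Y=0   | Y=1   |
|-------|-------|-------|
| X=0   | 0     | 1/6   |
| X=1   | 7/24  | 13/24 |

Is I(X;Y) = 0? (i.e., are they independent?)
Marginal P(X) (row sums):
  P(X=0) = 0 + 1/6 = 1/6
  P(X=1) = 7/24 + 13/24 = 5/6
Marginal P(Y) (column sums):
  P(Y=0) = 0 + 7/24 = 7/24
  P(Y=1) = 1/6 + 13/24 = 17/24

X and Y are independent iff P(X=i,Y=j) = P(X=i)·P(Y=j) for every cell.
  P(X=0)·P(Y=0) = 1/6 × 7/24 = 7/144, but P(X=0,Y=0) = 0 ✗

No, X and Y are not independent. Quantitatively, I(X;Y) > 0:

H(X) = -[(1/6)·log₂(1/6) + (5/6)·log₂(5/6)]
  = 0.4308 + 0.2192
  = 0.6500 bits
H(Y) = -[(7/24)·log₂(7/24) + (17/24)·log₂(17/24)]
  = 0.5185 + 0.3524
  = 0.8709 bits
H(X,Y) = -[(1/6)·log₂(1/6) + (7/24)·log₂(7/24) + (13/24)·log₂(13/24)]
  = 0.4308 + 0.5185 + 0.4791
  = 1.4284 bits
I(X;Y) = H(X) + H(Y) - H(X,Y) = 0.6500 + 0.8709 - 1.4284 = 0.0925 bits > 0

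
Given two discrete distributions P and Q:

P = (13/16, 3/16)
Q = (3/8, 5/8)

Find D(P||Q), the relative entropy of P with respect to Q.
D(P||Q) = Σ P(i) log₂(P(i)/Q(i))
  i=0: (13/16) × log₂((13/16)/(3/8)) = (13/16) × log₂(13/6) = 0.9063
  i=1: (3/16) × log₂((3/16)/(5/8)) = (3/16) × log₂(3/10) = -0.3257
D(P||Q) = 0.9063 - 0.3257
  = 0.5806 bits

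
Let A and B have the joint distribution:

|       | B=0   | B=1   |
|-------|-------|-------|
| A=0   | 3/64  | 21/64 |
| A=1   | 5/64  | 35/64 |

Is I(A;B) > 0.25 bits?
Marginal P(A) (row sums):
  P(A=0) = 3/64 + 21/64 = 3/8
  P(A=1) = 5/64 + 35/64 = 5/8
Marginal P(B) (column sums):
  P(B=0) = 3/64 + 5/64 = 1/8
  P(B=1) = 21/64 + 35/64 = 7/8

H(A) = -[(3/8)·log₂(3/8) + (5/8)·log₂(5/8)]
  = 0.5306 + 0.4238
  = 0.9544 bits
H(B) = -[(1/8)·log₂(1/8) + (7/8)·log₂(7/8)]
  = 0.3750 + 0.1686
  = 0.5436 bits
H(A,B) = -[(3/64)·log₂(3/64) + (21/64)·log₂(21/64) + (5/64)·log₂(5/64) + (35/64)·log₂(35/64)]
  = 0.2070 + 0.5275 + 0.2873 + 0.4762
  = 1.4980 bits

I(A;B) = H(A) + H(B) - H(A,B)
  = 0.9544 + 0.5436 - 1.4980
  = 0.0000 bits

No. I(A;B) = 0.0000 bits, which is ≤ 0.25 bits.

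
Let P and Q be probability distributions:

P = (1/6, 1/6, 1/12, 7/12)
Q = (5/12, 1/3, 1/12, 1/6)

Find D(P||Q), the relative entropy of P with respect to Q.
D(P||Q) = Σ P(i) log₂(P(i)/Q(i))
  i=0: (1/6) × log₂((1/6)/(5/12)) = (1/6) × log₂(2/5) = -0.2203
  i=1: (1/6) × log₂((1/6)/(1/3)) = (1/6) × log₂(1/2) = -0.1667
  i=2: (1/12) × log₂((1/12)/(1/12)) = (1/12) × log₂(1) = 0.0000
  i=3: (7/12) × log₂((7/12)/(1/6)) = (7/12) × log₂(7/2) = 1.0543
D(P||Q) = -0.2203 - 0.1667 + 0.0000 + 1.0543
  = 0.6673 bits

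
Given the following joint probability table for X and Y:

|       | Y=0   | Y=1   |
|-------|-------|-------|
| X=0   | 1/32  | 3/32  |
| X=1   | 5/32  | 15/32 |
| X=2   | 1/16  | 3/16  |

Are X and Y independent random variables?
Marginal P(X) (row sums):
  P(X=0) = 1/32 + 3/32 = 1/8
  P(X=1) = 5/32 + 15/32 = 5/8
  P(X=2) = 1/16 + 3/16 = 1/4
Marginal P(Y) (column sums):
  P(Y=0) = 1/32 + 5/32 + 1/16 = 1/4
  P(Y=1) = 3/32 + 15/32 + 3/16 = 3/4

X and Y are independent iff P(X=i,Y=j) = P(X=i)·P(Y=j) for every cell.
  P(X=0)·P(Y=0) = 1/8 × 1/4 = 1/32 = P(X=0,Y=0) ✓
  P(X=0)·P(Y=1) = 1/8 × 3/4 = 3/32 = P(X=0,Y=1) ✓
  P(X=1)·P(Y=0) = 5/8 × 1/4 = 5/32 = P(X=1,Y=0) ✓
  P(X=1)·P(Y=1) = 5/8 × 3/4 = 15/32 = P(X=1,Y=1) ✓
  P(X=2)·P(Y=0) = 1/4 × 1/4 = 1/16 = P(X=2,Y=0) ✓
  P(X=2)·P(Y=1) = 1/4 × 3/4 = 3/16 = P(X=2,Y=1) ✓

Yes, X and Y are independent: every cell factors, so I(X;Y) = 0 bits.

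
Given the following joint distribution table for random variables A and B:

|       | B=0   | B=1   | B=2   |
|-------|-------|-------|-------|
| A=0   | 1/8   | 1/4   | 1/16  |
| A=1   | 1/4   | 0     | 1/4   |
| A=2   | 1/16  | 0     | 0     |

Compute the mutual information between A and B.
Marginal P(A) (row sums):
  P(A=0) = 1/8 + 1/4 + 1/16 = 7/16
  P(A=1) = 1/4 + 0 + 1/4 = 1/2
  P(A=2) = 1/16 + 0 + 0 = 1/16
Marginal P(B) (column sums):
  P(B=0) = 1/8 + 1/4 + 1/16 = 7/16
  P(B=1) = 1/4 + 0 + 0 = 1/4
  P(B=2) = 1/16 + 1/4 + 0 = 5/16

H(A) = -[(7/16)·log₂(7/16) + (1/2)·log₂(1/2) + (1/16)·log₂(1/16)]
  = 0.5218 + 0.5000 + 0.2500
  = 1.2718 bits
H(B) = -[(7/16)·log₂(7/16) + (1/4)·log₂(1/4) + (5/16)·log₂(5/16)]
  = 0.5218 + 0.5000 + 0.5244
  = 1.5462 bits
H(A,B) = -[(1/8)·log₂(1/8) + (1/4)·log₂(1/4) + (1/16)·log₂(1/16) + (1/4)·log₂(1/4) + (1/4)·log₂(1/4) + (1/16)·log₂(1/16)]
  = 0.3750 + 0.5000 + 0.2500 + 0.5000 + 0.5000 + 0.2500
  = 2.3750 bits

I(A;B) = H(A) + H(B) - H(A,B)
  = 1.2718 + 1.5462 - 2.3750
  = 0.4430 bits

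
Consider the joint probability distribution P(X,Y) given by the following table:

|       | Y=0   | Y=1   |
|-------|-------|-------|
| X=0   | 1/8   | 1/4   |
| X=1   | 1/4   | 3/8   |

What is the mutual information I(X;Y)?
Marginal P(X) (row sums):
  P(X=0) = 1/8 + 1/4 = 3/8
  P(X=1) = 1/4 + 3/8 = 5/8
Marginal P(Y) (column sums):
  P(Y=0) = 1/8 + 1/4 = 3/8
  P(Y=1) = 1/4 + 3/8 = 5/8

H(X) = -[(3/8)·log₂(3/8) + (5/8)·log₂(5/8)]
  = 0.5306 + 0.4238
  = 0.9544 bits
H(Y) = -[(3/8)·log₂(3/8) + (5/8)·log₂(5/8)]
  = 0.5306 + 0.4238
  = 0.9544 bits
H(X,Y) = -[(1/8)·log₂(1/8) + (1/4)·log₂(1/4) + (1/4)·log₂(1/4) + (3/8)·log₂(3/8)]
  = 0.3750 + 0.5000 + 0.5000 + 0.5306
  = 1.9056 bits

I(X;Y) = H(X) + H(Y) - H(X,Y)
  = 0.9544 + 0.9544 - 1.9056
  = 0.0032 bits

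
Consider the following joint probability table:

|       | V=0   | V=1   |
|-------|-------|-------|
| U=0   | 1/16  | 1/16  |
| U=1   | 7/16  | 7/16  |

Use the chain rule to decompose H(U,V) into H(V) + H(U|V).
By the chain rule: H(U,V) = H(V) + H(U|V)

Marginal P(V) (column sums):
  P(V=0) = 1/16 + 7/16 = 1/2
  P(V=1) = 1/16 + 7/16 = 1/2
H(V) = -[(1/2)·log₂(1/2) + (1/2)·log₂(1/2)]
  = 0.5000 + 0.5000
  = 1.0000 bits
H(U|V) = -Σ P(U,V)·log₂ P(U|V), where P(U|V) = P(U,V) / P(V)
  (U=0,V=0): P(U|V) = (1/16)/(1/2) = 1/8;  -(1/16)·log₂(1/8) = 0.1875
  (U=0,V=1): P(U|V) = (1/16)/(1/2) = 1/8;  -(1/16)·log₂(1/8) = 0.1875
  (U=1,V=0): P(U|V) = (7/16)/(1/2) = 7/8;  -(7/16)·log₂(7/8) = 0.0843
  (U=1,V=1): P(U|V) = (7/16)/(1/2) = 7/8;  -(7/16)·log₂(7/8) = 0.0843
H(U|V) = 0.1875 + 0.1875 + 0.0843 + 0.0843
  = 0.5436 bits

H(U,V) = H(V) + H(U|V) = 1.0000 + 0.5436 = 1.5436 bits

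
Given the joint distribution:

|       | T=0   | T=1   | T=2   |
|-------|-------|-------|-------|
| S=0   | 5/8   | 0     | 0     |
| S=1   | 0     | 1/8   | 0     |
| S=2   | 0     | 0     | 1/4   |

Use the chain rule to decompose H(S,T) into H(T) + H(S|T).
By the chain rule: H(S,T) = H(T) + H(S|T)

Marginal P(T) (column sums):
  P(T=0) = 5/8 + 0 + 0 = 5/8
  P(T=1) = 0 + 1/8 + 0 = 1/8
  P(T=2) = 0 + 0 + 1/4 = 1/4
H(T) = -[(5/8)·log₂(5/8) + (1/8)·log₂(1/8) + (1/4)·log₂(1/4)]
  = 0.4238 + 0.3750 + 0.5000
  = 1.2988 bits
H(S|T) = -Σ P(S,T)·log₂ P(S|T), where P(S|T) = P(S,T) / P(T)
  (cells with P(S,T) = 0 contribute 0)
  (S=0,T=0): P(S|T) = (5/8)/(5/8) = 1;  -(5/8)·log₂(1) = 0.0000
  (S=1,T=1): P(S|T) = (1/8)/(1/8) = 1;  -(1/8)·log₂(1) = 0.0000
  (S=2,T=2): P(S|T) = (1/4)/(1/4) = 1;  -(1/4)·log₂(1) = 0.0000
H(S|T) = 0.0000 + 0.0000 + 0.0000
  = 0.0000 bits

H(S,T) = H(T) + H(S|T) = 1.2988 + 0.0000 = 1.2988 bits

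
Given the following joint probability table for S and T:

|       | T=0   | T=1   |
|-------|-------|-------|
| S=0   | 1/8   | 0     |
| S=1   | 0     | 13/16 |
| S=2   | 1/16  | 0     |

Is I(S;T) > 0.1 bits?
Marginal P(S) (row sums):
  P(S=0) = 1/8 + 0 = 1/8
  P(S=1) = 0 + 13/16 = 13/16
  P(S=2) = 1/16 + 0 = 1/16
Marginal P(T) (column sums):
  P(T=0) = 1/8 + 0 + 1/16 = 3/16
  P(T=1) = 0 + 13/16 + 0 = 13/16

H(S) = -[(1/8)·log₂(1/8) + (13/16)·log₂(13/16) + (1/16)·log₂(1/16)]
  = 0.3750 + 0.2434 + 0.2500
  = 0.8684 bits
H(T) = -[(3/16)·log₂(3/16) + (13/16)·log₂(13/16)]
  = 0.4528 + 0.2434
  = 0.6962 bits
H(S,T) = -[(1/8)·log₂(1/8) + (13/16)·log₂(13/16) + (1/16)·log₂(1/16)]
  = 0.3750 + 0.2434 + 0.2500
  = 0.8684 bits

I(S;T) = H(S) + H(T) - H(S,T)
  = 0.8684 + 0.6962 - 0.8684
  = 0.6962 bits

Yes. I(S;T) = 0.6962 bits, which is > 0.1 bits.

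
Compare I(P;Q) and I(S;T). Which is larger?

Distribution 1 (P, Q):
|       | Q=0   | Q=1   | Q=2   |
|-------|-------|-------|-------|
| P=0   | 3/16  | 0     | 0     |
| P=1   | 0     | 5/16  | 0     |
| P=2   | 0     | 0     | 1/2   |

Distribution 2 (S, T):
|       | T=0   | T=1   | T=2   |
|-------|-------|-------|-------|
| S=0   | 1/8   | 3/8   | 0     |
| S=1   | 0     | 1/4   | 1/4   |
Distribution 1 (P, Q):
Marginal P(P) (row sums):
  P(P=0) = 3/16 + 0 + 0 = 3/16
  P(P=1) = 0 + 5/16 + 0 = 5/16
  P(P=2) = 0 + 0 + 1/2 = 1/2
Marginal P(Q) (column sums):
  P(Q=0) = 3/16 + 0 + 0 = 3/16
  P(Q=1) = 0 + 5/16 + 0 = 5/16
  P(Q=2) = 0 + 0 + 1/2 = 1/2

H(P) = -[(3/16)·log₂(3/16) + (5/16)·log₂(5/16) + (1/2)·log₂(1/2)]
  = 0.4528 + 0.5244 + 0.5000
  = 1.4772 bits
H(Q) = -[(3/16)·log₂(3/16) + (5/16)·log₂(5/16) + (1/2)·log₂(1/2)]
  = 0.4528 + 0.5244 + 0.5000
  = 1.4772 bits
H(P,Q) = -[(3/16)·log₂(3/16) + (5/16)·log₂(5/16) + (1/2)·log₂(1/2)]
  = 0.4528 + 0.5244 + 0.5000
  = 1.4772 bits

I(P;Q) = H(P) + H(Q) - H(P,Q)
  = 1.4772 + 1.4772 - 1.4772
  = 1.4772 bits

Distribution 2 (S, T):
Marginal P(S) (row sums):
  P(S=0) = 1/8 + 3/8 + 0 = 1/2
  P(S=1) = 0 + 1/4 + 1/4 = 1/2
Marginal P(T) (column sums):
  P(T=0) = 1/8 + 0 = 1/8
  P(T=1) = 3/8 + 1/4 = 5/8
  P(T=2) = 0 + 1/4 = 1/4

H(S) = -[(1/2)·log₂(1/2) + (1/2)·log₂(1/2)]
  = 0.5000 + 0.5000
  = 1.0000 bits
H(T) = -[(1/8)·log₂(1/8) + (5/8)·log₂(5/8) + (1/4)·log₂(1/4)]
  = 0.3750 + 0.4238 + 0.5000
  = 1.2988 bits
H(S,T) = -[(1/8)·log₂(1/8) + (3/8)·log₂(3/8) + (1/4)·log₂(1/4) + (1/4)·log₂(1/4)]
  = 0.3750 + 0.5306 + 0.5000 + 0.5000
  = 1.9056 bits

I(S;T) = H(S) + H(T) - H(S,T)
  = 1.0000 + 1.2988 - 1.9056
  = 0.3932 bits

I(P;Q) = 1.4772 bits > I(S;T) = 0.3932 bits, so (P, Q) has the higher mutual information (stronger dependence).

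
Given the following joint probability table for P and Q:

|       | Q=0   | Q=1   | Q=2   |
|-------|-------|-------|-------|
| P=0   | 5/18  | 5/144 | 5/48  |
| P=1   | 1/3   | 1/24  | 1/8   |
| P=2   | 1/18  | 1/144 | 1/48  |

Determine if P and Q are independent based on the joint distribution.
Marginal P(P) (row sums):
  P(P=0) = 5/18 + 5/144 + 5/48 = 5/12
  P(P=1) = 1/3 + 1/24 + 1/8 = 1/2
  P(P=2) = 1/18 + 1/144 + 1/48 = 1/12
Marginal P(Q) (column sums):
  P(Q=0) = 5/18 + 1/3 + 1/18 = 2/3
  P(Q=1) = 5/144 + 1/24 + 1/144 = 1/12
  P(Q=2) = 5/48 + 1/8 + 1/48 = 1/4

P and Q are independent iff P(P=i,Q=j) = P(P=i)·P(Q=j) for every cell.
  P(P=0)·P(Q=0) = 5/12 × 2/3 = 5/18 = P(P=0,Q=0) ✓
  P(P=0)·P(Q=1) = 5/12 × 1/12 = 5/144 = P(P=0,Q=1) ✓
  P(P=0)·P(Q=2) = 5/12 × 1/4 = 5/48 = P(P=0,Q=2) ✓
  P(P=1)·P(Q=0) = 1/2 × 2/3 = 1/3 = P(P=1,Q=0) ✓
  P(P=1)·P(Q=1) = 1/2 × 1/12 = 1/24 = P(P=1,Q=1) ✓
  P(P=1)·P(Q=2) = 1/2 × 1/4 = 1/8 = P(P=1,Q=2) ✓
  P(P=2)·P(Q=0) = 1/12 × 2/3 = 1/18 = P(P=2,Q=0) ✓
  P(P=2)·P(Q=1) = 1/12 × 1/12 = 1/144 = P(P=2,Q=1) ✓
  P(P=2)·P(Q=2) = 1/12 × 1/4 = 1/48 = P(P=2,Q=2) ✓

Yes, P and Q are independent: every cell factors, so I(P;Q) = 0 bits.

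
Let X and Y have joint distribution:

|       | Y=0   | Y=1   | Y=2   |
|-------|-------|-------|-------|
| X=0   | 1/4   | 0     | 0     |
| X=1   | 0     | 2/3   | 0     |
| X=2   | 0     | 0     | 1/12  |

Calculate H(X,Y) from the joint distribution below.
H(X,Y) = -Σ P(X,Y) log₂ P(X,Y), summed over the non-zero cells:
H(X,Y) = -[(1/4)·log₂(1/4) + (2/3)·log₂(2/3) + (1/12)·log₂(1/12)]
  = 0.5000 + 0.3900 + 0.2987
  = 1.1887 bits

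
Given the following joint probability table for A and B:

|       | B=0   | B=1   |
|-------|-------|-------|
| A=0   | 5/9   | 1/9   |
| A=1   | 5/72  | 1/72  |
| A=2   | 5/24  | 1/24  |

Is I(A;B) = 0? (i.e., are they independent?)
Marginal P(A) (row sums):
  P(A=0) = 5/9 + 1/9 = 2/3
  P(A=1) = 5/72 + 1/72 = 1/12
  P(A=2) = 5/24 + 1/24 = 1/4
Marginal P(B) (column sums):
  P(B=0) = 5/9 + 5/72 + 5/24 = 5/6
  P(B=1) = 1/9 + 1/72 + 1/24 = 1/6

A and B are independent iff P(A=i,B=j) = P(A=i)·P(B=j) for every cell.
  P(A=0)·P(B=0) = 2/3 × 5/6 = 5/9 = P(A=0,B=0) ✓
  P(A=0)·P(B=1) = 2/3 × 1/6 = 1/9 = P(A=0,B=1) ✓
  P(A=1)·P(B=0) = 1/12 × 5/6 = 5/72 = P(A=1,B=0) ✓
  P(A=1)·P(B=1) = 1/12 × 1/6 = 1/72 = P(A=1,B=1) ✓
  P(A=2)·P(B=0) = 1/4 × 5/6 = 5/24 = P(A=2,B=0) ✓
  P(A=2)·P(B=1) = 1/4 × 1/6 = 1/24 = P(A=2,B=1) ✓

Yes, A and B are independent: every cell factors, so I(A;B) = 0 bits.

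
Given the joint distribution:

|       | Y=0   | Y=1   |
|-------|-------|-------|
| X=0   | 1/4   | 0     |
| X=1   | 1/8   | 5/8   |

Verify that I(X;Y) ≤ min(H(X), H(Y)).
Marginal P(X) (row sums):
  P(X=0) = 1/4 + 0 = 1/4
  P(X=1) = 1/8 + 5/8 = 3/4
Marginal P(Y) (column sums):
  P(Y=0) = 1/4 + 1/8 = 3/8
  P(Y=1) = 0 + 5/8 = 5/8

H(X) = -[(1/4)·log₂(1/4) + (3/4)·log₂(3/4)]
  = 0.5000 + 0.3113
  = 0.8113 bits
H(Y) = -[(3/8)·log₂(3/8) + (5/8)·log₂(5/8)]
  = 0.5306 + 0.4238
  = 0.9544 bits
H(X,Y) = -[(1/4)·log₂(1/4) + (1/8)·log₂(1/8) + (5/8)·log₂(5/8)]
  = 0.5000 + 0.3750 + 0.4238
  = 1.2988 bits

I(X;Y) = H(X) + H(Y) - H(X,Y)
  = 0.8113 + 0.9544 - 1.2988
  = 0.4669 bits

min(H(X), H(Y)) = min(0.8113, 0.9544) = 0.8113 bits
Since 0.4669 ≤ 0.8113, the bound is satisfied ✓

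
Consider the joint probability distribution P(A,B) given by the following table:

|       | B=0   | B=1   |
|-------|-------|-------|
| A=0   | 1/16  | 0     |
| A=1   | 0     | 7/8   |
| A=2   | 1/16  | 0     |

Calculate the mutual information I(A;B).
Marginal P(A) (row sums):
  P(A=0) = 1/16 + 0 = 1/16
  P(A=1) = 0 + 7/8 = 7/8
  P(A=2) = 1/16 + 0 = 1/16
Marginal P(B) (column sums):
  P(B=0) = 1/16 + 0 + 1/16 = 1/8
  P(B=1) = 0 + 7/8 + 0 = 7/8

H(A) = -[(1/16)·log₂(1/16) + (7/8)·log₂(7/8) + (1/16)·log₂(1/16)]
  = 0.2500 + 0.1686 + 0.2500
  = 0.6686 bits
H(B) = -[(1/8)·log₂(1/8) + (7/8)·log₂(7/8)]
  = 0.3750 + 0.1686
  = 0.5436 bits
H(A,B) = -[(1/16)·log₂(1/16) + (7/8)·log₂(7/8) + (1/16)·log₂(1/16)]
  = 0.2500 + 0.1686 + 0.2500
  = 0.6686 bits

I(A;B) = H(A) + H(B) - H(A,B)
  = 0.6686 + 0.5436 - 0.6686
  = 0.5436 bits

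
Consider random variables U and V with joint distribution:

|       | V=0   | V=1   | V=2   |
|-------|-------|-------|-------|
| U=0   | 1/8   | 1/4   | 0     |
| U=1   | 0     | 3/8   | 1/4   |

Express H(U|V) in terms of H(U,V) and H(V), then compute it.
H(U|V) = H(U,V) - H(V)

Marginal P(V) (column sums):
  P(V=0) = 1/8 + 0 = 1/8
  P(V=1) = 1/4 + 3/8 = 5/8
  P(V=2) = 0 + 1/4 = 1/4

H(U,V) = -[(1/8)·log₂(1/8) + (1/4)·log₂(1/4) + (3/8)·log₂(3/8) + (1/4)·log₂(1/4)]
  = 0.3750 + 0.5000 + 0.5306 + 0.5000
  = 1.9056 bits
H(V) = -[(1/8)·log₂(1/8) + (5/8)·log₂(5/8) + (1/4)·log₂(1/4)]
  = 0.3750 + 0.4238 + 0.5000
  = 1.2988 bits

H(U|V) = 1.9056 - 1.2988 = 0.6068 bits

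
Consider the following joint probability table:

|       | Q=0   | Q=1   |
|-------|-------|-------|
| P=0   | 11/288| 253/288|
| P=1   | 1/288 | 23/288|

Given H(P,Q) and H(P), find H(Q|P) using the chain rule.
From the chain rule: H(P,Q) = H(P) + H(Q|P)
Therefore: H(Q|P) = H(P,Q) - H(P)

H(P,Q) = -[(11/288)·log₂(11/288) + (253/288)·log₂(253/288) + (1/288)·log₂(1/288) + (23/288)·log₂(23/288)]
  = 0.1799 + 0.1642 + 0.0284 + 0.2912
  = 0.6637 bits
Marginal P(P) (row sums):
  P(P=0) = 11/288 + 253/288 = 11/12
  P(P=1) = 1/288 + 23/288 = 1/12
H(P) = -[(11/12)·log₂(11/12) + (1/12)·log₂(1/12)]
  = 0.1151 + 0.2987
  = 0.4138 bits

H(Q|P) = 0.6637 - 0.4138 = 0.2499 bits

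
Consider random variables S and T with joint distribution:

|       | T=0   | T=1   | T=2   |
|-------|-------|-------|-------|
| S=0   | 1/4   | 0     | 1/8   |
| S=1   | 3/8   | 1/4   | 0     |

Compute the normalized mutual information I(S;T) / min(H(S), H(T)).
Marginal P(S) (row sums):
  P(S=0) = 1/4 + 0 + 1/8 = 3/8
  P(S=1) = 3/8 + 1/4 + 0 = 5/8
Marginal P(T) (column sums):
  P(T=0) = 1/4 + 3/8 = 5/8
  P(T=1) = 0 + 1/4 = 1/4
  P(T=2) = 1/8 + 0 = 1/8

H(S) = -[(3/8)·log₂(3/8) + (5/8)·log₂(5/8)]
  = 0.5306 + 0.4238
  = 0.9544 bits
H(T) = -[(5/8)·log₂(5/8) + (1/4)·log₂(1/4) + (1/8)·log₂(1/8)]
  = 0.4238 + 0.5000 + 0.3750
  = 1.2988 bits
H(S,T) = -[(1/4)·log₂(1/4) + (1/8)·log₂(1/8) + (3/8)·log₂(3/8) + (1/4)·log₂(1/4)]
  = 0.5000 + 0.3750 + 0.5306 + 0.5000
  = 1.9056 bits

I(S;T) = H(S) + H(T) - H(S,T)
  = 0.9544 + 1.2988 - 1.9056
  = 0.3476 bits

min(H(S), H(T)) = min(0.9544, 1.2988) = 0.9544 bits
Normalized MI = 0.3476 / 0.9544 = 0.3642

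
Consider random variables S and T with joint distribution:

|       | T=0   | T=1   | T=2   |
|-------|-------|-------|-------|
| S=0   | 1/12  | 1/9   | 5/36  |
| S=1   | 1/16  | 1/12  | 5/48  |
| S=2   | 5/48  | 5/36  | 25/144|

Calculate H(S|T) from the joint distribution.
Marginal P(T) (column sums):
  P(T=0) = 1/12 + 1/16 + 5/48 = 1/4
  P(T=1) = 1/9 + 1/12 + 5/36 = 1/3
  P(T=2) = 5/36 + 5/48 + 25/144 = 5/12

H(S|T) = -Σ P(S,T)·log₂ P(S|T), where P(S|T) = P(S,T) / P(T)
  (S=0,T=0): P(S|T) = (1/12)/(1/4) = 1/3;  -(1/12)·log₂(1/3) = 0.1321
  (S=0,T=1): P(S|T) = (1/9)/(1/3) = 1/3;  -(1/9)·log₂(1/3) = 0.1761
  (S=0,T=2): P(S|T) = (5/36)/(5/12) = 1/3;  -(5/36)·log₂(1/3) = 0.2201
  (S=1,T=0): P(S|T) = (1/16)/(1/4) = 1/4;  -(1/16)·log₂(1/4) = 0.1250
  (S=1,T=1): P(S|T) = (1/12)/(1/3) = 1/4;  -(1/12)·log₂(1/4) = 0.1667
  (S=1,T=2): P(S|T) = (5/48)/(5/12) = 1/4;  -(5/48)·log₂(1/4) = 0.2083
  (S=2,T=0): P(S|T) = (5/48)/(1/4) = 5/12;  -(5/48)·log₂(5/12) = 0.1316
  (S=2,T=1): P(S|T) = (5/36)/(1/3) = 5/12;  -(5/36)·log₂(5/12) = 0.1754
  (S=2,T=2): P(S|T) = (25/144)/(5/12) = 5/12;  -(25/144)·log₂(5/12) = 0.2193
H(S|T) = 0.1321 + 0.1761 + 0.2201 + 0.1250 + 0.1667 + 0.2083 + 0.1316 + 0.1754 + 0.2193
  = 1.5546 bits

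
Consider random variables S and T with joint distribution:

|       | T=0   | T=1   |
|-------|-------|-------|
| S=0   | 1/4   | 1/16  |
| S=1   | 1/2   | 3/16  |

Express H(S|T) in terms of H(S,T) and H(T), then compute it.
H(S|T) = H(S,T) - H(T)

Marginal P(T) (column sums):
  P(T=0) = 1/4 + 1/2 = 3/4
  P(T=1) = 1/16 + 3/16 = 1/4

H(S,T) = -[(1/4)·log₂(1/4) + (1/16)·log₂(1/16) + (1/2)·log₂(1/2) + (3/16)·log₂(3/16)]
  = 0.5000 + 0.2500 + 0.5000 + 0.4528
  = 1.7028 bits
H(T) = -[(3/4)·log₂(3/4) + (1/4)·log₂(1/4)]
  = 0.3113 + 0.5000
  = 0.8113 bits

H(S|T) = 1.7028 - 0.8113 = 0.8915 bits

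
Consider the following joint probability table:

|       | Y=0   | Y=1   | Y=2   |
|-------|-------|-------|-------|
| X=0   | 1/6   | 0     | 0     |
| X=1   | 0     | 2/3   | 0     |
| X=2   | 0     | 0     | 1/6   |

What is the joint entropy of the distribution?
H(X,Y) = -Σ P(X,Y) log₂ P(X,Y), summed over the non-zero cells:
H(X,Y) = -[(1/6)·log₂(1/6) + (2/3)·log₂(2/3) + (1/6)·log₂(1/6)]
  = 0.4308 + 0.3900 + 0.4308
  = 1.2516 bits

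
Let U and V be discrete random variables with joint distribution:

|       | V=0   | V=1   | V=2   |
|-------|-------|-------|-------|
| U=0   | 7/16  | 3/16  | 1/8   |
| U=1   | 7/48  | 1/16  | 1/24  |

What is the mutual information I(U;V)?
Marginal P(U) (row sums):
  P(U=0) = 7/16 + 3/16 + 1/8 = 3/4
  P(U=1) = 7/48 + 1/16 + 1/24 = 1/4
Marginal P(V) (column sums):
  P(V=0) = 7/16 + 7/48 = 7/12
  P(V=1) = 3/16 + 1/16 = 1/4
  P(V=2) = 1/8 + 1/24 = 1/6

H(U) = -[(3/4)·log₂(3/4) + (1/4)·log₂(1/4)]
  = 0.3113 + 0.5000
  = 0.8113 bits
H(V) = -[(7/12)·log₂(7/12) + (1/4)·log₂(1/4) + (1/6)·log₂(1/6)]
  = 0.4536 + 0.5000 + 0.4308
  = 1.3844 bits
H(U,V) = -[(7/16)·log₂(7/16) + (3/16)·log₂(3/16) + (1/8)·log₂(1/8) + (7/48)·log₂(7/48) + (1/16)·log₂(1/16) + (1/24)·log₂(1/24)]
  = 0.5218 + 0.4528 + 0.3750 + 0.4051 + 0.2500 + 0.1910
  = 2.1957 bits

I(U;V) = H(U) + H(V) - H(U,V)
  = 0.8113 + 1.3844 - 2.1957
  = 0.0000 bits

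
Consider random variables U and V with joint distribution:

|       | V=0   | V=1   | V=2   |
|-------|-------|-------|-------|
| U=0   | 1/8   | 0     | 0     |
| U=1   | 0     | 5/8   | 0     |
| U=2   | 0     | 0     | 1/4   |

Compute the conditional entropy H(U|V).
Marginal P(V) (column sums):
  P(V=0) = 1/8 + 0 + 0 = 1/8
  P(V=1) = 0 + 5/8 + 0 = 5/8
  P(V=2) = 0 + 0 + 1/4 = 1/4

H(U|V) = -Σ P(U,V)·log₂ P(U|V), where P(U|V) = P(U,V) / P(V)
  (cells with P(U,V) = 0 contribute 0)
  (U=0,V=0): P(U|V) = (1/8)/(1/8) = 1;  -(1/8)·log₂(1) = 0.0000
  (U=1,V=1): P(U|V) = (5/8)/(5/8) = 1;  -(5/8)·log₂(1) = 0.0000
  (U=2,V=2): P(U|V) = (1/4)/(1/4) = 1;  -(1/4)·log₂(1) = 0.0000
H(U|V) = 0.0000 + 0.0000 + 0.0000
  = 0.0000 bits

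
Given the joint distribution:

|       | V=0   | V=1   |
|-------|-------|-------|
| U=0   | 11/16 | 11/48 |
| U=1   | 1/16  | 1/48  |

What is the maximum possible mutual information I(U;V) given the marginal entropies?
The upper bound on mutual information is I(U;V) ≤ min(H(U), H(V)).

Marginal P(U) (row sums):
  P(U=0) = 11/16 + 11/48 = 11/12
  P(U=1) = 1/16 + 1/48 = 1/12
Marginal P(V) (column sums):
  P(V=0) = 11/16 + 1/16 = 3/4
  P(V=1) = 11/48 + 1/48 = 1/4

H(U) = -[(11/12)·log₂(11/12) + (1/12)·log₂(1/12)]
  = 0.1151 + 0.2987
  = 0.4138 bits
H(V) = -[(3/4)·log₂(3/4) + (1/4)·log₂(1/4)]
  = 0.3113 + 0.5000
  = 0.8113 bits

Maximum possible I(U;V) = min(0.4138, 0.8113) = 0.4138 bits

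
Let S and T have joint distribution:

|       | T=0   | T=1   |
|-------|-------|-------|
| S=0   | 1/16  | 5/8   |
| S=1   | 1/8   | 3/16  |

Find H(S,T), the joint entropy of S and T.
H(S,T) = -Σ P(S,T) log₂ P(S,T), summed over the non-zero cells:
H(S,T) = -[(1/16)·log₂(1/16) + (5/8)·log₂(5/8) + (1/8)·log₂(1/8) + (3/16)·log₂(3/16)]
  = 0.2500 + 0.4238 + 0.3750 + 0.4528
  = 1.5016 bits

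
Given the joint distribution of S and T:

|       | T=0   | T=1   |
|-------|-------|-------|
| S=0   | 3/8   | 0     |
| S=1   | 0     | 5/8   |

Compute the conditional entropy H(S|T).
Marginal P(T) (column sums):
  P(T=0) = 3/8 + 0 = 3/8
  P(T=1) = 0 + 5/8 = 5/8

H(S|T) = -Σ P(S,T)·log₂ P(S|T), where P(S|T) = P(S,T) / P(T)
  (cells with P(S,T) = 0 contribute 0)
  (S=0,T=0): P(S|T) = (3/8)/(3/8) = 1;  -(3/8)·log₂(1) = 0.0000
  (S=1,T=1): P(S|T) = (5/8)/(5/8) = 1;  -(5/8)·log₂(1) = 0.0000
H(S|T) = 0.0000 + 0.0000
  = 0.0000 bits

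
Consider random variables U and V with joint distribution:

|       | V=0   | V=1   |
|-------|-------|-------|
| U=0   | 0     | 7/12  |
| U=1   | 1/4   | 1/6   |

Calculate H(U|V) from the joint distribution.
Marginal P(V) (column sums):
  P(V=0) = 0 + 1/4 = 1/4
  P(V=1) = 7/12 + 1/6 = 3/4

H(U|V) = -Σ P(U,V)·log₂ P(U|V), where P(U|V) = P(U,V) / P(V)
  (cells with P(U,V) = 0 contribute 0)
  (U=0,V=1): P(U|V) = (7/12)/(3/4) = 7/9;  -(7/12)·log₂(7/9) = 0.2115
  (U=1,V=0): P(U|V) = (1/4)/(1/4) = 1;  -(1/4)·log₂(1) = 0.0000
  (U=1,V=1): P(U|V) = (1/6)/(3/4) = 2/9;  -(1/6)·log₂(2/9) = 0.3617
H(U|V) = 0.2115 + 0.0000 + 0.3617
  = 0.5732 bits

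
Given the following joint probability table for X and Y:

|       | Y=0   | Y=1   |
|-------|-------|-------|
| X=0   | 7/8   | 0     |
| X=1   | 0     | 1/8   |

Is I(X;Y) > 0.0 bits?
Marginal P(X) (row sums):
  P(X=0) = 7/8 + 0 = 7/8
  P(X=1) = 0 + 1/8 = 1/8
Marginal P(Y) (column sums):
  P(Y=0) = 7/8 + 0 = 7/8
  P(Y=1) = 0 + 1/8 = 1/8

H(X) = -[(7/8)·log₂(7/8) + (1/8)·log₂(1/8)]
  = 0.1686 + 0.3750
  = 0.5436 bits
H(Y) = -[(7/8)·log₂(7/8) + (1/8)·log₂(1/8)]
  = 0.1686 + 0.3750
  = 0.5436 bits
H(X,Y) = -[(7/8)·log₂(7/8) + (1/8)·log₂(1/8)]
  = 0.1686 + 0.3750
  = 0.5436 bits

I(X;Y) = H(X) + H(Y) - H(X,Y)
  = 0.5436 + 0.5436 - 0.5436
  = 0.5436 bits

Yes. I(X;Y) = 0.5436 bits, which is > 0.0 bits.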